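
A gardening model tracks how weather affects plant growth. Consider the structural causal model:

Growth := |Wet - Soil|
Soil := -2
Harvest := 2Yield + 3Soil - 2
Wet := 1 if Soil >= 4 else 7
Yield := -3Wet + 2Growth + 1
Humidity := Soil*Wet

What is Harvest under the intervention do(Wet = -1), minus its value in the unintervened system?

Under do(Wet=-1), the mechanism Wet := 1 if Soil >= 4 else 7 is discarded; Wet is fixed at -1.
Growth = |Wet - Soil|  [with Wet=-1, Soil=-2]  = 1
Yield = -3Wet + 2Growth + 1  [with Wet=-1, Growth=1]  = 6
Harvest = 2Yield + 3Soil - 2  [with Yield=6, Soil=-2]  = 4
Without intervention: Wet = 1 if Soil >= 4 else 7  [with Soil=-2]  = 7; Growth = |Wet - Soil|  [with Wet=7, Soil=-2]  = 9; Yield = -3Wet + 2Growth + 1  [with Wet=7, Growth=9]  = -2; Harvest = 2Yield + 3Soil - 2  [with Yield=-2, Soil=-2]  = -12.
Change = 4 − (-12) = 16.

16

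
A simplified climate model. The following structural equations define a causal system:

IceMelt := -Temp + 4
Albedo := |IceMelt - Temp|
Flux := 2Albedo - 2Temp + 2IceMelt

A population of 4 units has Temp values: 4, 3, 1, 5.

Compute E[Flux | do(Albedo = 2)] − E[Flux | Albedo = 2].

do(Albedo=2) breaks Albedo's dependence on Temp. With Albedo=2 fixed, Flux across the units is -4, 0, 8, -8, mean -1.
E[Flux|Albedo=2] averages over only the 2 units with Albedo=2 (Temp = 3, 1): Flux = 0, 8, mean 4.
Difference = -1 − 4 = -5.

-5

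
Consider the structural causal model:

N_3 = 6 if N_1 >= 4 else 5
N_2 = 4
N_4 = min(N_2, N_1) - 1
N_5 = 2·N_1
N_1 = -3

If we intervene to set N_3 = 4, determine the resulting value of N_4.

The intervention breaks the incoming arrows to N_3: N_3 = 6 if N_1 >= 4 else 5 no longer applies, and N_3 = 4.
N_4 is not downstream of the intervention, so its value is determined by the original equations.
N_4 = min(N_2, N_1) - 1  [with N_2=4, N_1=-3]  = -4

-4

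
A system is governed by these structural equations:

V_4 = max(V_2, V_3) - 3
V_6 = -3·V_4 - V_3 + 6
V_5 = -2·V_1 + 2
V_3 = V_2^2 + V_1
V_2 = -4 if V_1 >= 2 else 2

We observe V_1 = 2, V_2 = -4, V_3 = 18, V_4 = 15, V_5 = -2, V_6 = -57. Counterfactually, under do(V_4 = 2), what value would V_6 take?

-18

Under do(V_4=2), the mechanism V_4 = max(V_2, V_3) - 3 is discarded; V_4 is fixed at 2.
V_2 = -4 if V_1 >= 2 else 2  [with V_1=2]  = -4
V_3 = V_2^2 + V_1  [with V_2=-4, V_1=2]  = 18
V_6 = -3·V_4 - V_3 + 6  [with V_4=2, V_3=18]  = -18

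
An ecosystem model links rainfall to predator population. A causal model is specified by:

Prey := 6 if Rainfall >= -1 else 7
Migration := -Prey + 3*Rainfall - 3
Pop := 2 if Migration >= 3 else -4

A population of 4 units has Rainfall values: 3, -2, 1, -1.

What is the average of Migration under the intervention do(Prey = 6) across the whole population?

do(Prey=6) breaks Prey's dependence on Rainfall. With Prey=6 fixed, Migration across the units is 0, -15, -6, -12, mean -8.25.

-8.25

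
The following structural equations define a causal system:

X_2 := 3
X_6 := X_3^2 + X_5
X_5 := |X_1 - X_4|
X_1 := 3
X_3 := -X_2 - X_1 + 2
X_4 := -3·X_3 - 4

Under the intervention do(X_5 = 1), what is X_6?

17

The intervention breaks the incoming arrows to X_5: X_5 := |X_1 - X_4| no longer applies, and X_5 = 1.
X_3 = -X_2 - X_1 + 2  [with X_2=3, X_1=3]  = -4
X_6 = X_3^2 + X_5  [with X_3=-4, X_5=1]  = 17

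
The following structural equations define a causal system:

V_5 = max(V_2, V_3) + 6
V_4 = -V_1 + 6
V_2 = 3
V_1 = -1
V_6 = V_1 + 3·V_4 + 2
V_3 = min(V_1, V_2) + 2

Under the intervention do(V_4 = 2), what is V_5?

9

Intervening sets V_4 = 2 and removes its equation (V_4 = -V_1 + 6).
No directed path runs from V_4 to V_5, so V_5 keeps its natural value.
V_3 = min(V_1, V_2) + 2  [with V_1=-1, V_2=3]  = 1
V_5 = max(V_2, V_3) + 6  [with V_2=3, V_3=1]  = 9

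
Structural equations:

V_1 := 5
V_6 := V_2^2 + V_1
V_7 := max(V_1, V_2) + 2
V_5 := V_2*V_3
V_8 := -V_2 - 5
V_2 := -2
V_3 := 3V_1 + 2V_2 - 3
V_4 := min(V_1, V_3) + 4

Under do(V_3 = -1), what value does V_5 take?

2

do(V_3=-1) replaces the equation V_3 := 3V_1 + 2V_2 - 3 with the constant V_3 = -1.
V_5 = V_2*V_3  [with V_2=-2, V_3=-1]  = 2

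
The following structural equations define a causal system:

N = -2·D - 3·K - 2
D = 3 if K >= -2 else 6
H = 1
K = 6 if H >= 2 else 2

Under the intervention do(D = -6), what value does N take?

4

The intervention breaks the incoming arrows to D: D = 3 if K >= -2 else 6 no longer applies, and D = -6.
K = 6 if H >= 2 else 2  [with H=1]  = 2
N = -2·D - 3·K - 2  [with D=-6, K=2]  = 4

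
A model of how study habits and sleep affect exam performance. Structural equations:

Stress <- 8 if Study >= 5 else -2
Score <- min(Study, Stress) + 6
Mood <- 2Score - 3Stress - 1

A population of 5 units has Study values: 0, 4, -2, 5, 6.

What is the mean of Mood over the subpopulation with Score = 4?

13

Conditioning on Score=4 selects the 3 unit(s) with Study ∈ {0, 4, -2}. Their Mood values: 13, 13, 13. Mean = 13.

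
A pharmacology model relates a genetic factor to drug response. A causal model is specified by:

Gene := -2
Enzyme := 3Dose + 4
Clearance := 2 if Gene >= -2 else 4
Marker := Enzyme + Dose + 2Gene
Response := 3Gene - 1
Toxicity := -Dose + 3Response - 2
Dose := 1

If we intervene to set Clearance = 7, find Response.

-7

The intervention breaks the incoming arrows to Clearance: Clearance := 2 if Gene >= -2 else 4 no longer applies, and Clearance = 7.
Response is not downstream of the intervention, so its value is determined by the original equations.
Response = 3Gene - 1  [with Gene=-2]  = -7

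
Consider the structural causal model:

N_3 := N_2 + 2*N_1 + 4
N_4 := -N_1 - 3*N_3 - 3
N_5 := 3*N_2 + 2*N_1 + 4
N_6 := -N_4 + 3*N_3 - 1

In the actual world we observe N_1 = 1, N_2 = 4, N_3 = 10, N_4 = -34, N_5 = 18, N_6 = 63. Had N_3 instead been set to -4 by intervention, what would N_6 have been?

-21

The intervention breaks the incoming arrows to N_3: N_3 := N_2 + 2*N_1 + 4 no longer applies, and N_3 = -4.
N_4 = -N_1 - 3*N_3 - 3  [with N_1=1, N_3=-4]  = 8
N_6 = -N_4 + 3*N_3 - 1  [with N_4=8, N_3=-4]  = -21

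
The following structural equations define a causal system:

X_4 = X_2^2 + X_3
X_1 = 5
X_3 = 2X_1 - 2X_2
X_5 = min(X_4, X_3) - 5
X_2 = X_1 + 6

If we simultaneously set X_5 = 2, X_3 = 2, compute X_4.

Under do(X_5 = 2, X_3 = 2), each intervened variable's structural equation is replaced by its fixed value.
X_2 = X_1 + 6  [with X_1=5]  = 11
X_4 = X_2^2 + X_3  [with X_2=11, X_3=2]  = 123

123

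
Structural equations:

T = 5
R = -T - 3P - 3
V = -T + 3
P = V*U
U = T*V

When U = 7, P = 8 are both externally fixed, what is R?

Setting U = 7, P = 8 by intervention discards those variables' equations.
R = -T - 3P - 3  [with T=5, P=8]  = -32

-32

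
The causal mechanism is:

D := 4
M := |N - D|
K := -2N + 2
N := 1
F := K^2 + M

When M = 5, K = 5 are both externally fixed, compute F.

30

Setting M = 5, K = 5 by intervention discards those variables' equations.
F = K^2 + M  [with K=5, M=5]  = 30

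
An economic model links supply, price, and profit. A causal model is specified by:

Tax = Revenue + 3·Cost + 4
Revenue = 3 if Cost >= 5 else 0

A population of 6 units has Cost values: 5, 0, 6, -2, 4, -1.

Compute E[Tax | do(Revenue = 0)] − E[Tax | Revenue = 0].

Under do(Revenue=0), Revenue's equation is replaced by Revenue=0 for every unit. Per-unit Tax: 19, 4, 22, -2, 16, 1. Mean = 10.
E[Tax|Revenue=0] averages over only the 4 units with Revenue=0 (Cost = 0, -2, 4, -1): Tax = 4, -2, 16, 1, mean 4.75.
Difference = 10 − 4.75 = 5.25.

5.25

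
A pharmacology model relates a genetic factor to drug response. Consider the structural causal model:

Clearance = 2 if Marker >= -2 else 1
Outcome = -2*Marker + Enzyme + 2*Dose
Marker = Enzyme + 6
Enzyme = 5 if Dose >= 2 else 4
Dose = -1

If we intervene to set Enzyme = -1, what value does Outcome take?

do(Enzyme=-1) replaces the equation Enzyme = 5 if Dose >= 2 else 4 with the constant Enzyme = -1.
Marker = Enzyme + 6  [with Enzyme=-1]  = 5
Outcome = -2*Marker + Enzyme + 2*Dose  [with Marker=5, Enzyme=-1, Dose=-1]  = -13

-13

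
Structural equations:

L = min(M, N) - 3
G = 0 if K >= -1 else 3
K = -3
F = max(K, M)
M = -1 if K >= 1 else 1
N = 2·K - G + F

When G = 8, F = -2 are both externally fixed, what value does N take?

-16

Setting G = 8, F = -2 by intervention discards those variables' equations.
N = 2·K - G + F  [with K=-3, G=8, F=-2]  = -16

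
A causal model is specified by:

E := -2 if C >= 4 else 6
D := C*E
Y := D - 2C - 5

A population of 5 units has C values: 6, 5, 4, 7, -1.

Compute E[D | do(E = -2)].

Every unit gets E=-2 under the intervention. D values become -12, -10, -8, -14, 2; E[D|do(E=-2)] = -8.4.

-8.4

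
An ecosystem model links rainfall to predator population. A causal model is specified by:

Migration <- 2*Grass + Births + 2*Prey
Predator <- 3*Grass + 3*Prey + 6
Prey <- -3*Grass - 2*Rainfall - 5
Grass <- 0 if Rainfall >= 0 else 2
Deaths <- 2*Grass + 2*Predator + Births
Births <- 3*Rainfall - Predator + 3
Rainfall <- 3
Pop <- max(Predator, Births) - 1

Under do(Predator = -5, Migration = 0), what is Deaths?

The joint intervention fixes Predator = -5, Migration = 0, removing each variable's own equation.
Grass = 0 if Rainfall >= 0 else 2  [with Rainfall=3]  = 0
Births = 3*Rainfall - Predator + 3  [with Rainfall=3, Predator=-5]  = 17
Deaths = 2*Grass + 2*Predator + Births  [with Grass=0, Predator=-5, Births=17]  = 7

7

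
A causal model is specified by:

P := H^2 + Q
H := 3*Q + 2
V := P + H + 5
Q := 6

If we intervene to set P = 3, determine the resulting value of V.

The intervention breaks the incoming arrows to P: P := H^2 + Q no longer applies, and P = 3.
H = 3*Q + 2  [with Q=6]  = 20
V = P + H + 5  [with P=3, H=20]  = 28

28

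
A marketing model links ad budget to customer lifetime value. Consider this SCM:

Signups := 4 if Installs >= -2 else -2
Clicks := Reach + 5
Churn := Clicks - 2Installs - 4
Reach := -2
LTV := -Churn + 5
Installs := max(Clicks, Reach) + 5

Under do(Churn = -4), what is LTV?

The intervention breaks the incoming arrows to Churn: Churn := Clicks - 2Installs - 4 no longer applies, and Churn = -4.
LTV = -Churn + 5  [with Churn=-4]  = 9

9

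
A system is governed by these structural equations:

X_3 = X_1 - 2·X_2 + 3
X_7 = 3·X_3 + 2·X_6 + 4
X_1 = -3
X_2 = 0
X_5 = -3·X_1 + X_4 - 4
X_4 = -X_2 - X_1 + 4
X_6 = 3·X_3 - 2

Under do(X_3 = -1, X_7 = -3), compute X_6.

Under do(X_3 = -1, X_7 = -3), each intervened variable's structural equation is replaced by its fixed value.
X_6 = 3·X_3 - 2  [with X_3=-1]  = -5

-5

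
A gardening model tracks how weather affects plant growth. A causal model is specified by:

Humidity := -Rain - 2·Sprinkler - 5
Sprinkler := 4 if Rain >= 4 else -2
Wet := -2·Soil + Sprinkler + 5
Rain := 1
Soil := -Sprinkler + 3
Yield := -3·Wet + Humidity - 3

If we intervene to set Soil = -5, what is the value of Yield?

-44

The intervention breaks the incoming arrows to Soil: Soil := -Sprinkler + 3 no longer applies, and Soil = -5.
Sprinkler = 4 if Rain >= 4 else -2  [with Rain=1]  = -2
Wet = -2·Soil + Sprinkler + 5  [with Soil=-5, Sprinkler=-2]  = 13
Humidity = -Rain - 2·Sprinkler - 5  [with Rain=1, Sprinkler=-2]  = -2
Yield = -3·Wet + Humidity - 3  [with Wet=13, Humidity=-2]  = -44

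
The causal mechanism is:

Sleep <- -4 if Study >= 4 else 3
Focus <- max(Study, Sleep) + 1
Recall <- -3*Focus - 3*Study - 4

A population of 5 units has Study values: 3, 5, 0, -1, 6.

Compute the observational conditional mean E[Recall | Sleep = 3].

Observing Sleep=3 restricts to units where Sleep's equation naturally yields 3: Study ∈ {3, 0, -1}. In that subpopulation Recall = -25, -16, -13, mean -18.

-18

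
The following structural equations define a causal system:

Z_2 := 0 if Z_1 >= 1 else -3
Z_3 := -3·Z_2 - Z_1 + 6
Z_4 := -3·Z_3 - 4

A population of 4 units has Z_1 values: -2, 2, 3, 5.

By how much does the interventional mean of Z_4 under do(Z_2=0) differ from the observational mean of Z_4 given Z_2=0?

-4

Every unit gets Z_2=0 under the intervention. Z_4 values become -28, -16, -13, -7; E[Z_4|do(Z_2=0)] = -16.
Conditioning on Z_2=0 selects the 3 unit(s) with Z_1 ∈ {2, 3, 5}. Their Z_4 values: -16, -13, -7. Mean = -12.
Difference = -16 − (-12) = -4.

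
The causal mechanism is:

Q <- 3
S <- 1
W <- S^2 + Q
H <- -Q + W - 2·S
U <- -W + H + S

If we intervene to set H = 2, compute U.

-1

Intervening sets H = 2 and removes its equation (H <- -Q + W - 2·S).
W = S^2 + Q  [with S=1, Q=3]  = 4
U = -W + H + S  [with W=4, H=2, S=1]  = -1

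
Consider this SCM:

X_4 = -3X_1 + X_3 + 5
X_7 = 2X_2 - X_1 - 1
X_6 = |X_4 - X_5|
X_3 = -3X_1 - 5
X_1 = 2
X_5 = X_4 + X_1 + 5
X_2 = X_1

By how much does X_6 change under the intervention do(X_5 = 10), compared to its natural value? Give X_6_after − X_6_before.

15

The intervention breaks the incoming arrows to X_5: X_5 = X_4 + X_1 + 5 no longer applies, and X_5 = 10.
X_3 = -3X_1 - 5  [with X_1=2]  = -11
X_4 = -3X_1 + X_3 + 5  [with X_1=2, X_3=-11]  = -12
X_6 = |X_4 - X_5|  [with X_4=-12, X_5=10]  = 22
Without intervention: X_3 = -3X_1 - 5  [with X_1=2]  = -11; X_4 = -3X_1 + X_3 + 5  [with X_1=2, X_3=-11]  = -12; X_5 = X_4 + X_1 + 5  [with X_4=-12, X_1=2]  = -5; X_6 = |X_4 - X_5|  [with X_4=-12, X_5=-5]  = 7.
Change = 22 − 7 = 15.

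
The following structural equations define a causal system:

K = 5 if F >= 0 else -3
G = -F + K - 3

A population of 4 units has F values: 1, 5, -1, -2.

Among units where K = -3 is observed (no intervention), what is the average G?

-4.5

Observing K=-3 restricts to units where K's equation naturally yields -3: F ∈ {-1, -2}. In that subpopulation G = -5, -4, mean -4.5.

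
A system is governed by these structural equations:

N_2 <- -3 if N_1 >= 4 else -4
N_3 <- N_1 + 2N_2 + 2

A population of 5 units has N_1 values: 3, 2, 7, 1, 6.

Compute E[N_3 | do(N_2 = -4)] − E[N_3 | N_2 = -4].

Under do(N_2=-4), N_2's equation is replaced by N_2=-4 for every unit. Per-unit N_3: -3, -4, 1, -5, 0. Mean = -2.2.
Observing N_2=-4 restricts to units where N_2's equation naturally yields -4: N_1 ∈ {3, 2, 1}. In that subpopulation N_3 = -3, -4, -5, mean -4.
Difference = -2.2 − (-4) = 1.8.

1.8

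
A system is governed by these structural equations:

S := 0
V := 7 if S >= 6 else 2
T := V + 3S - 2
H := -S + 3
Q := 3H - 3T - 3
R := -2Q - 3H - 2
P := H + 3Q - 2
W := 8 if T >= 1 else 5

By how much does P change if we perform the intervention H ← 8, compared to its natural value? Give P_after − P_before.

The intervention breaks the incoming arrows to H: H := -S + 3 no longer applies, and H = 8.
V = 7 if S >= 6 else 2  [with S=0]  = 2
T = V + 3S - 2  [with V=2, S=0]  = 0
Q = 3H - 3T - 3  [with H=8, T=0]  = 21
P = H + 3Q - 2  [with H=8, Q=21]  = 69
Without intervention: V = 7 if S >= 6 else 2  [with S=0]  = 2; T = V + 3S - 2  [with V=2, S=0]  = 0; H = -S + 3  [with S=0]  = 3; Q = 3H - 3T - 3  [with H=3, T=0]  = 6; P = H + 3Q - 2  [with H=3, Q=6]  = 19.
Change = 69 − 19 = 50.

50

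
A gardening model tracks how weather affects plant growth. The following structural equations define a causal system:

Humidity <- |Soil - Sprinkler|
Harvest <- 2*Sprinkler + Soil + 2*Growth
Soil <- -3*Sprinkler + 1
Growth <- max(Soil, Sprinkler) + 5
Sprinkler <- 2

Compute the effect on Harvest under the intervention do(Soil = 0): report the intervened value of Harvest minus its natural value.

5

do(Soil=0) replaces the equation Soil <- -3*Sprinkler + 1 with the constant Soil = 0.
Growth = max(Soil, Sprinkler) + 5  [with Soil=0, Sprinkler=2]  = 7
Harvest = 2*Sprinkler + Soil + 2*Growth  [with Sprinkler=2, Soil=0, Growth=7]  = 18
Without intervention: Soil = -3*Sprinkler + 1  [with Sprinkler=2]  = -5; Growth = max(Soil, Sprinkler) + 5  [with Soil=-5, Sprinkler=2]  = 7; Harvest = 2*Sprinkler + Soil + 2*Growth  [with Sprinkler=2, Soil=-5, Growth=7]  = 13.
Change = 18 − 13 = 5.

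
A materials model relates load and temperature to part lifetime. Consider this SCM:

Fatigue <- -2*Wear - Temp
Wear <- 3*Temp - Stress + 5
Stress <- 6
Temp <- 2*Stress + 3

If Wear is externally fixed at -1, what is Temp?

Under do(Wear=-1), the mechanism Wear <- 3*Temp - Stress + 5 is discarded; Wear is fixed at -1.
Since Temp is not a descendant of the intervened variable, it is unaffected.
Temp = 2*Stress + 3  [with Stress=6]  = 15

15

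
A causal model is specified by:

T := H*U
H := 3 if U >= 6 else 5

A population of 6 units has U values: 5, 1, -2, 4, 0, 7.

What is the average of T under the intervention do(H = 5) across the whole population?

Every unit gets H=5 under the intervention. T values become 25, 5, -10, 20, 0, 35; E[T|do(H=5)] = 12.5.

12.5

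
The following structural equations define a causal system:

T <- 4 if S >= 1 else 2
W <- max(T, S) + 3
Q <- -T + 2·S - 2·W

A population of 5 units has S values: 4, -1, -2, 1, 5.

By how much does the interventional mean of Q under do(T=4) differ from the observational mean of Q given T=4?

Every unit gets T=4 under the intervention. Q values become -10, -20, -22, -16, -10; E[Q|do(T=4)] = -15.6.
E[Q|T=4] averages over only the 3 units with T=4 (S = 4, 1, 5): Q = -10, -16, -10, mean -12.
Difference = -15.6 − (-12) = -3.6.

-3.6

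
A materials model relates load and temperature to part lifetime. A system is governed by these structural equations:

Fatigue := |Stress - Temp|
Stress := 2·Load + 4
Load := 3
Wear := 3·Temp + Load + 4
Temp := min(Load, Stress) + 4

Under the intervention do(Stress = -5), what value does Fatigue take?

do(Stress=-5) replaces the equation Stress := 2·Load + 4 with the constant Stress = -5.
Temp = min(Load, Stress) + 4  [with Load=3, Stress=-5]  = -1
Fatigue = |Stress - Temp|  [with Stress=-5, Temp=-1]  = 4

4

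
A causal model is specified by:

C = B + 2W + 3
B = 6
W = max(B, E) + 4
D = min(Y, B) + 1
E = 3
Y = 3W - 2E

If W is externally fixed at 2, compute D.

1

do(W=2) replaces the equation W = max(B, E) + 4 with the constant W = 2.
Y = 3W - 2E  [with W=2, E=3]  = 0
D = min(Y, B) + 1  [with Y=0, B=6]  = 1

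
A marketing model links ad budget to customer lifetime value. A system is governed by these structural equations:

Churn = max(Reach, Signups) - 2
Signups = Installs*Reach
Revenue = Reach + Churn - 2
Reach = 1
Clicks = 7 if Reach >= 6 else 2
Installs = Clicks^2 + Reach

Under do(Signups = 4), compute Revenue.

1

Under do(Signups=4), the mechanism Signups = Installs*Reach is discarded; Signups is fixed at 4.
Churn = max(Reach, Signups) - 2  [with Reach=1, Signups=4]  = 2
Revenue = Reach + Churn - 2  [with Reach=1, Churn=2]  = 1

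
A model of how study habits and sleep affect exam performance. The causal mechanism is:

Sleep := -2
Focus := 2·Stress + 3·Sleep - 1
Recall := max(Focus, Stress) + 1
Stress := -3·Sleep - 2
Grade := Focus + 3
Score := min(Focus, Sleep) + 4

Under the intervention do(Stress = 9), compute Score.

Under do(Stress=9), the mechanism Stress := -3·Sleep - 2 is discarded; Stress is fixed at 9.
Focus = 2·Stress + 3·Sleep - 1  [with Stress=9, Sleep=-2]  = 11
Score = min(Focus, Sleep) + 4  [with Focus=11, Sleep=-2]  = 2

2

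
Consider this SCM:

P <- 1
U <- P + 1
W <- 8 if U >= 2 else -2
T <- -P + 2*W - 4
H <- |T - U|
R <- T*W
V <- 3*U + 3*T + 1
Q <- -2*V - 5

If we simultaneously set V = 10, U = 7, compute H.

4

The joint intervention fixes V = 10, U = 7, removing each variable's own equation.
W = 8 if U >= 2 else -2  [with U=7]  = 8
T = -P + 2*W - 4  [with P=1, W=8]  = 11
H = |T - U|  [with T=11, U=7]  = 4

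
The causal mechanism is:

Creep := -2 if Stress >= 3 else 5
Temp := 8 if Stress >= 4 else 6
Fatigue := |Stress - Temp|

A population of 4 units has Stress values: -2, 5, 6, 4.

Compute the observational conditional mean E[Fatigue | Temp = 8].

Observing Temp=8 restricts to units where Temp's equation naturally yields 8: Stress ∈ {5, 6, 4}. In that subpopulation Fatigue = 3, 2, 4, mean 3.

3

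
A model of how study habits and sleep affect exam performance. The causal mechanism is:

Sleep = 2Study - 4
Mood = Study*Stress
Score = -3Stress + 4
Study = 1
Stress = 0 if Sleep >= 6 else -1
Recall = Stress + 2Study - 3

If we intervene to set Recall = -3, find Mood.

do(Recall=-3) replaces the equation Recall = Stress + 2Study - 3 with the constant Recall = -3.
Since Mood is not a descendant of the intervened variable, it is unaffected.
Sleep = 2Study - 4  [with Study=1]  = -2
Stress = 0 if Sleep >= 6 else -1  [with Sleep=-2]  = -1
Mood = Study*Stress  [with Study=1, Stress=-1]  = -1

-1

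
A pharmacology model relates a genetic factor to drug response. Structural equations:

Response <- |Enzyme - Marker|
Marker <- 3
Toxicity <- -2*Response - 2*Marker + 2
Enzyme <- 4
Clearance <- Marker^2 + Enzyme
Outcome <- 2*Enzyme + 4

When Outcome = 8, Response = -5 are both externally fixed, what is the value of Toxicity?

Under do(Outcome = 8, Response = -5), each intervened variable's structural equation is replaced by its fixed value.
Toxicity = -2*Response - 2*Marker + 2  [with Response=-5, Marker=3]  = 6

6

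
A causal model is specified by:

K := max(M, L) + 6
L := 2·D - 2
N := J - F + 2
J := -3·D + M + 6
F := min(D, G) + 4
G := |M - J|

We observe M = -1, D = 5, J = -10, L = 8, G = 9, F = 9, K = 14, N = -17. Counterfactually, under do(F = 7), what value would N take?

-15

Intervening sets F = 7 and removes its equation (F := min(D, G) + 4).
J = -3·D + M + 6  [with D=5, M=-1]  = -10
N = J - F + 2  [with J=-10, F=7]  = -15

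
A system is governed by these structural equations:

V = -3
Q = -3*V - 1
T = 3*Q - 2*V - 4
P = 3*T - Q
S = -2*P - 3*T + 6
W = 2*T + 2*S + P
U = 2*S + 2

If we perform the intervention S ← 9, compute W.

The intervention breaks the incoming arrows to S: S = -2*P - 3*T + 6 no longer applies, and S = 9.
Q = -3*V - 1  [with V=-3]  = 8
T = 3*Q - 2*V - 4  [with Q=8, V=-3]  = 26
P = 3*T - Q  [with T=26, Q=8]  = 70
W = 2*T + 2*S + P  [with T=26, S=9, P=70]  = 140

140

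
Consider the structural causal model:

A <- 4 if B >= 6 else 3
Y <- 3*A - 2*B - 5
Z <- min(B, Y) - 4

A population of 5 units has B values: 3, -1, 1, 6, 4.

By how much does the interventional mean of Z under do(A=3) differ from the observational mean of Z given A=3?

-1.3

The intervention sets A=3 in all 5 units regardless of B. Recomputing Z per unit gives -6, -5, -3, -12, -8; average -6.8.
E[Z|A=3] averages over only the 4 units with A=3 (B = 3, -1, 1, 4): Z = -6, -5, -3, -8, mean -5.5.
Difference = -6.8 − (-5.5) = -1.3.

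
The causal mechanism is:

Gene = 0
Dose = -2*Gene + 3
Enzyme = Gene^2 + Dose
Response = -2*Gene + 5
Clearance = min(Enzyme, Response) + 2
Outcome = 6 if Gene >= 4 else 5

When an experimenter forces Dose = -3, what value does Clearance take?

do(Dose=-3) replaces the equation Dose = -2*Gene + 3 with the constant Dose = -3.
Enzyme = Gene^2 + Dose  [with Gene=0, Dose=-3]  = -3
Response = -2*Gene + 5  [with Gene=0]  = 5
Clearance = min(Enzyme, Response) + 2  [with Enzyme=-3, Response=5]  = -1

-1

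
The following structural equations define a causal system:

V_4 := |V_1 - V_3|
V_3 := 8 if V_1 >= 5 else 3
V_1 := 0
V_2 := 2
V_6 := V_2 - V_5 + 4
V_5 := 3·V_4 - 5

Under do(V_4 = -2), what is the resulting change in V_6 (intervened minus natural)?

Under do(V_4=-2), the mechanism V_4 := |V_1 - V_3| is discarded; V_4 is fixed at -2.
V_5 = 3·V_4 - 5  [with V_4=-2]  = -11
V_6 = V_2 - V_5 + 4  [with V_2=2, V_5=-11]  = 17
Without intervention: V_3 = 8 if V_1 >= 5 else 3  [with V_1=0]  = 3; V_4 = |V_1 - V_3|  [with V_1=0, V_3=3]  = 3; V_5 = 3·V_4 - 5  [with V_4=3]  = 4; V_6 = V_2 - V_5 + 4  [with V_2=2, V_5=4]  = 2.
Change = 17 − 2 = 15.

15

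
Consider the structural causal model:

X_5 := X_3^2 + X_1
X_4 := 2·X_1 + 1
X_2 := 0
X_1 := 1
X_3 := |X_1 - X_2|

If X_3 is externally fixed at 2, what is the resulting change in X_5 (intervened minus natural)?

do(X_3=2) replaces the equation X_3 := |X_1 - X_2| with the constant X_3 = 2.
X_5 = X_3^2 + X_1  [with X_3=2, X_1=1]  = 5
Without intervention: X_3 = |X_1 - X_2|  [with X_1=1, X_2=0]  = 1; X_5 = X_3^2 + X_1  [with X_3=1, X_1=1]  = 2.
Change = 5 − 2 = 3.

3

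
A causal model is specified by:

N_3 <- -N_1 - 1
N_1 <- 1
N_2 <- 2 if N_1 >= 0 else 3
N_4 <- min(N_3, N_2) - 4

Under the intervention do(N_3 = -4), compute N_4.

The intervention breaks the incoming arrows to N_3: N_3 <- -N_1 - 1 no longer applies, and N_3 = -4.
N_2 = 2 if N_1 >= 0 else 3  [with N_1=1]  = 2
N_4 = min(N_3, N_2) - 4  [with N_3=-4, N_2=2]  = -8

-8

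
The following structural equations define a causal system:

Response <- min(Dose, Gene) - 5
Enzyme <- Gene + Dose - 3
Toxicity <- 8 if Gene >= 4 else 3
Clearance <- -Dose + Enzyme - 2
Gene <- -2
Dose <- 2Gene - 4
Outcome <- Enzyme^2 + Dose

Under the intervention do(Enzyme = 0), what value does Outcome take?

The intervention breaks the incoming arrows to Enzyme: Enzyme <- Gene + Dose - 3 no longer applies, and Enzyme = 0.
Dose = 2Gene - 4  [with Gene=-2]  = -8
Outcome = Enzyme^2 + Dose  [with Enzyme=0, Dose=-8]  = -8

-8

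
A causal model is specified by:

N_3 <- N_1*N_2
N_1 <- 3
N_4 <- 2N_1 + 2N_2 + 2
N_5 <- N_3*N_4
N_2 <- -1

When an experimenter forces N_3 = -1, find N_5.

-6

do(N_3=-1) replaces the equation N_3 <- N_1*N_2 with the constant N_3 = -1.
N_4 = 2N_1 + 2N_2 + 2  [with N_1=3, N_2=-1]  = 6
N_5 = N_3*N_4  [with N_3=-1, N_4=6]  = -6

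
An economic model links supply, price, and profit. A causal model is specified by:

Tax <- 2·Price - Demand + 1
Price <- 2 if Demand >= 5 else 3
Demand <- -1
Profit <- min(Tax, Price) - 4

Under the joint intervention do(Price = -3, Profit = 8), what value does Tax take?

The joint intervention fixes Price = -3, Profit = 8, removing each variable's own equation.
Tax = 2·Price - Demand + 1  [with Price=-3, Demand=-1]  = -4

-4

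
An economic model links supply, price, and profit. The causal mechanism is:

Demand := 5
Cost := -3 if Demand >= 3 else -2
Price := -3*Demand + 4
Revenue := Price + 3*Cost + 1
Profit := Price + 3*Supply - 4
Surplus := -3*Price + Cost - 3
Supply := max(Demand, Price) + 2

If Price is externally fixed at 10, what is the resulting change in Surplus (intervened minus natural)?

-63

Under do(Price=10), the mechanism Price := -3*Demand + 4 is discarded; Price is fixed at 10.
Cost = -3 if Demand >= 3 else -2  [with Demand=5]  = -3
Surplus = -3*Price + Cost - 3  [with Price=10, Cost=-3]  = -36
Without intervention: Price = -3*Demand + 4  [with Demand=5]  = -11; Cost = -3 if Demand >= 3 else -2  [with Demand=5]  = -3; Surplus = -3*Price + Cost - 3  [with Price=-11, Cost=-3]  = 27.
Change = -36 − 27 = -63.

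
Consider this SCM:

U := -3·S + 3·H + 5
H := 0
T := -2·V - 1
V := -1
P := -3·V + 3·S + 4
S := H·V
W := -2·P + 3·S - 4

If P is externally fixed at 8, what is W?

-20

Intervening sets P = 8 and removes its equation (P := -3·V + 3·S + 4).
S = H·V  [with H=0, V=-1]  = 0
W = -2·P + 3·S - 4  [with P=8, S=0]  = -20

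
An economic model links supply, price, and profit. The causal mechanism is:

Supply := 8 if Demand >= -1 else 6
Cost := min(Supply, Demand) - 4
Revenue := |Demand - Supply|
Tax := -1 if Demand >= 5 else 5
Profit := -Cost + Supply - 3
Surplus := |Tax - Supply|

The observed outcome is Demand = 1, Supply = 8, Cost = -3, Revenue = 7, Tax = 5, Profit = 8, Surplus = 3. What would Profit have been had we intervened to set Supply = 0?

Under do(Supply=0), the mechanism Supply := 8 if Demand >= -1 else 6 is discarded; Supply is fixed at 0.
Cost = min(Supply, Demand) - 4  [with Supply=0, Demand=1]  = -4
Profit = -Cost + Supply - 3  [with Cost=-4, Supply=0]  = 1

1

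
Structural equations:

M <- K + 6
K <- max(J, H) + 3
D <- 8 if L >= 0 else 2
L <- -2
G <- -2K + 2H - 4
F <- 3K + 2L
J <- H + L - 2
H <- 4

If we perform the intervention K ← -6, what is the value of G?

Under do(K=-6), the mechanism K <- max(J, H) + 3 is discarded; K is fixed at -6.
G = -2K + 2H - 4  [with K=-6, H=4]  = 16

16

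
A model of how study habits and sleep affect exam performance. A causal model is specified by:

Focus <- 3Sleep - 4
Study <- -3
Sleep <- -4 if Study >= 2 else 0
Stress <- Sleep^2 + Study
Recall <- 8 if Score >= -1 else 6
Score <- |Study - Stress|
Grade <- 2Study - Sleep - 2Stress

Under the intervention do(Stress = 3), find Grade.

The intervention breaks the incoming arrows to Stress: Stress <- Sleep^2 + Study no longer applies, and Stress = 3.
Sleep = -4 if Study >= 2 else 0  [with Study=-3]  = 0
Grade = 2Study - Sleep - 2Stress  [with Study=-3, Sleep=0, Stress=3]  = -12

-12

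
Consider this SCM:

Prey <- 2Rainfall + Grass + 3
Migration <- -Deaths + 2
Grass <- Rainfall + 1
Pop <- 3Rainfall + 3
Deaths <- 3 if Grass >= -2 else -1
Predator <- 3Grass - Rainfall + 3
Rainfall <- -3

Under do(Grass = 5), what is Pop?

Under do(Grass=5), the mechanism Grass <- Rainfall + 1 is discarded; Grass is fixed at 5.
No directed path runs from Grass to Pop, so Pop keeps its natural value.
Pop = 3Rainfall + 3  [with Rainfall=-3]  = -6

-6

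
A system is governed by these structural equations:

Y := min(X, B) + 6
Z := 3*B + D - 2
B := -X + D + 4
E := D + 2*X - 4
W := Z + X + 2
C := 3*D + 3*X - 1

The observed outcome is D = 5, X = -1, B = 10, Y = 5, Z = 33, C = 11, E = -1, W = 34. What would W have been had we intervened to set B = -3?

The intervention breaks the incoming arrows to B: B := -X + D + 4 no longer applies, and B = -3.
Z = 3*B + D - 2  [with B=-3, D=5]  = -6
W = Z + X + 2  [with Z=-6, X=-1]  = -5

-5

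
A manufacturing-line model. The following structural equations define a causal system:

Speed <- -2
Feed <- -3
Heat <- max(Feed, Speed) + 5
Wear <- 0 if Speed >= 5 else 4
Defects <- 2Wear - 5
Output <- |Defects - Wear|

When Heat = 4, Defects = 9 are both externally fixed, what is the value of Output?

5

Setting Heat = 4, Defects = 9 by intervention discards those variables' equations.
Wear = 0 if Speed >= 5 else 4  [with Speed=-2]  = 4
Output = |Defects - Wear|  [with Defects=9, Wear=4]  = 5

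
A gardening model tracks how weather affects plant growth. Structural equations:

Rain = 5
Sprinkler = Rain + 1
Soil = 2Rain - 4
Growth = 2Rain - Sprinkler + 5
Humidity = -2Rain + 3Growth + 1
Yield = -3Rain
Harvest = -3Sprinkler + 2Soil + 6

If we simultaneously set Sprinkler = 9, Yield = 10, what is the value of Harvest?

Setting Sprinkler = 9, Yield = 10 by intervention discards those variables' equations.
Soil = 2Rain - 4  [with Rain=5]  = 6
Harvest = -3Sprinkler + 2Soil + 6  [with Sprinkler=9, Soil=6]  = -9

-9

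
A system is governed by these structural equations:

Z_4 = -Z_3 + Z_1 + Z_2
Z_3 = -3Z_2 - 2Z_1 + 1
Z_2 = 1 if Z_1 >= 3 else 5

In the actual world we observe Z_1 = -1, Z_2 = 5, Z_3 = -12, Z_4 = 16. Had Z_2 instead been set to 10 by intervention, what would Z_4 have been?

Under do(Z_2=10), the mechanism Z_2 = 1 if Z_1 >= 3 else 5 is discarded; Z_2 is fixed at 10.
Z_3 = -3Z_2 - 2Z_1 + 1  [with Z_2=10, Z_1=-1]  = -27
Z_4 = -Z_3 + Z_1 + Z_2  [with Z_3=-27, Z_1=-1, Z_2=10]  = 36

36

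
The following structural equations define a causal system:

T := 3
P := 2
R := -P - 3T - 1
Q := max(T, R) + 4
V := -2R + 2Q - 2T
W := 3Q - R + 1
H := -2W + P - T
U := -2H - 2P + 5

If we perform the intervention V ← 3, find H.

Under do(V=3), the mechanism V := -2R + 2Q - 2T is discarded; V is fixed at 3.
Since H is not a descendant of the intervened variable, it is unaffected.
R = -P - 3T - 1  [with P=2, T=3]  = -12
Q = max(T, R) + 4  [with T=3, R=-12]  = 7
W = 3Q - R + 1  [with Q=7, R=-12]  = 34
H = -2W + P - T  [with W=34, P=2, T=3]  = -69

-69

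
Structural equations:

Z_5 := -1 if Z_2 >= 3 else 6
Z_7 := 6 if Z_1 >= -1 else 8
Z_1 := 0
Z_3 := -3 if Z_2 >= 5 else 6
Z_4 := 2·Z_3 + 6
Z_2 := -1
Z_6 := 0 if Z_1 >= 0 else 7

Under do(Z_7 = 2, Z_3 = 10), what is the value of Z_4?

The joint intervention fixes Z_7 = 2, Z_3 = 10, removing each variable's own equation.
Z_4 = 2·Z_3 + 6  [with Z_3=10]  = 26

26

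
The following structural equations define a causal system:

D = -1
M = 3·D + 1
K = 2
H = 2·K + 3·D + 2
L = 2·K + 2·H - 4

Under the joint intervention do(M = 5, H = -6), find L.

Under do(M = 5, H = -6), each intervened variable's structural equation is replaced by its fixed value.
L = 2·K + 2·H - 4  [with K=2, H=-6]  = -12

-12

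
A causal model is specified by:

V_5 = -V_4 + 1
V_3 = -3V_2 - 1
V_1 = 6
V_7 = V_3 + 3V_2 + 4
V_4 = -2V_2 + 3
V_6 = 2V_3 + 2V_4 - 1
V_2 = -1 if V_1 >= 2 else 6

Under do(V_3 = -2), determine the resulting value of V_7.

-1

The intervention breaks the incoming arrows to V_3: V_3 = -3V_2 - 1 no longer applies, and V_3 = -2.
V_2 = -1 if V_1 >= 2 else 6  [with V_1=6]  = -1
V_7 = V_3 + 3V_2 + 4  [with V_3=-2, V_2=-1]  = -1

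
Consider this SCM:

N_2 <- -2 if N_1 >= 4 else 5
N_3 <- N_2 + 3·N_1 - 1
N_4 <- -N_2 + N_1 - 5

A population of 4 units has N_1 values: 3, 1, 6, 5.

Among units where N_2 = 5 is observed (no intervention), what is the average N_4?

-8

Conditioning on N_2=5 selects the 2 unit(s) with N_1 ∈ {3, 1}. Their N_4 values: -7, -9. Mean = -8.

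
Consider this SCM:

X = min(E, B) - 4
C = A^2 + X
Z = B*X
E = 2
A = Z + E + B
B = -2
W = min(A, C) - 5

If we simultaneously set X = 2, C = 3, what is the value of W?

Under do(X = 2, C = 3), each intervened variable's structural equation is replaced by its fixed value.
Z = B*X  [with B=-2, X=2]  = -4
A = Z + E + B  [with Z=-4, E=2, B=-2]  = -4
W = min(A, C) - 5  [with A=-4, C=3]  = -9

-9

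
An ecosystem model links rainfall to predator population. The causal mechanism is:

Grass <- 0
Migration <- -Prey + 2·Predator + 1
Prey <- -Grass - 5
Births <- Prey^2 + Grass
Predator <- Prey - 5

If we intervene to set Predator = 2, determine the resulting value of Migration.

10

do(Predator=2) replaces the equation Predator <- Prey - 5 with the constant Predator = 2.
Prey = -Grass - 5  [with Grass=0]  = -5
Migration = -Prey + 2·Predator + 1  [with Prey=-5, Predator=2]  = 10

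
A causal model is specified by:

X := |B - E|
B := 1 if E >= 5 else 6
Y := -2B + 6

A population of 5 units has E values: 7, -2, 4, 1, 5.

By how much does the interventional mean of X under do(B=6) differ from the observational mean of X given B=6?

-1.6

Under do(B=6), B's equation is replaced by B=6 for every unit. Per-unit X: 1, 8, 2, 5, 1. Mean = 3.4.
Conditioning on B=6 selects the 3 unit(s) with E ∈ {-2, 4, 1}. Their X values: 8, 2, 5. Mean = 5.
Difference = 3.4 − 5 = -1.6.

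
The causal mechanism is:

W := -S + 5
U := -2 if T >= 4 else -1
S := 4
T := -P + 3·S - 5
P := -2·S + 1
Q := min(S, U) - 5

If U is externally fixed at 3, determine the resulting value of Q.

-2

Under do(U=3), the mechanism U := -2 if T >= 4 else -1 is discarded; U is fixed at 3.
Q = min(S, U) - 5  [with S=4, U=3]  = -2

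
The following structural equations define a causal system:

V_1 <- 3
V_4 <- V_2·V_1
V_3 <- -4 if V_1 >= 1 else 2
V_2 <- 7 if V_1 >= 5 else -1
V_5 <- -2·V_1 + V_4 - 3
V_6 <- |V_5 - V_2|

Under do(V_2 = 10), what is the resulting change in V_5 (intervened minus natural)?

33

do(V_2=10) replaces the equation V_2 <- 7 if V_1 >= 5 else -1 with the constant V_2 = 10.
V_4 = V_2·V_1  [with V_2=10, V_1=3]  = 30
V_5 = -2·V_1 + V_4 - 3  [with V_1=3, V_4=30]  = 21
Without intervention: V_2 = 7 if V_1 >= 5 else -1  [with V_1=3]  = -1; V_4 = V_2·V_1  [with V_2=-1, V_1=3]  = -3; V_5 = -2·V_1 + V_4 - 3  [with V_1=3, V_4=-3]  = -12.
Change = 21 − (-12) = 33.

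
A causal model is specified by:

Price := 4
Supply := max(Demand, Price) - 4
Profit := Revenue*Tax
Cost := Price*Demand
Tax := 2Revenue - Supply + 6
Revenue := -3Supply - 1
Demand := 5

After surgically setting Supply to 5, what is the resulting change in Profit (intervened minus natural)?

The intervention breaks the incoming arrows to Supply: Supply := max(Demand, Price) - 4 no longer applies, and Supply = 5.
Revenue = -3Supply - 1  [with Supply=5]  = -16
Tax = 2Revenue - Supply + 6  [with Revenue=-16, Supply=5]  = -31
Profit = Revenue*Tax  [with Revenue=-16, Tax=-31]  = 496
Without intervention: Supply = max(Demand, Price) - 4  [with Demand=5, Price=4]  = 1; Revenue = -3Supply - 1  [with Supply=1]  = -4; Tax = 2Revenue - Supply + 6  [with Revenue=-4, Supply=1]  = -3; Profit = Revenue*Tax  [with Revenue=-4, Tax=-3]  = 12.
Change = 496 − 12 = 484.

484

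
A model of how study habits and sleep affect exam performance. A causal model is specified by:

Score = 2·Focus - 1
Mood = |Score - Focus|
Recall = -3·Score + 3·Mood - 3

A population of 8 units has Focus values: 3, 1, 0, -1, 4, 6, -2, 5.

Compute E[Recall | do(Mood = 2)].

-6

Under do(Mood=2), Mood's equation is replaced by Mood=2 for every unit. Per-unit Recall: -12, 0, 6, 12, -18, -30, 18, -24. Mean = -6.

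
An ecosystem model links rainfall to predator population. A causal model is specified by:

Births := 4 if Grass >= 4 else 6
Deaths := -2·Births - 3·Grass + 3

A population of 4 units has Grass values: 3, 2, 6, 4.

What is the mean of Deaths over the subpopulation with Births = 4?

-20

Conditioning on Births=4 selects the 2 unit(s) with Grass ∈ {6, 4}. Their Deaths values: -23, -17. Mean = -20.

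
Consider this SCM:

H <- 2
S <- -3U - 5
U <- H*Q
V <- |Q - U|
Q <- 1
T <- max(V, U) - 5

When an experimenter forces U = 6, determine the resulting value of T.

do(U=6) replaces the equation U <- H*Q with the constant U = 6.
V = |Q - U|  [with Q=1, U=6]  = 5
T = max(V, U) - 5  [with V=5, U=6]  = 1

1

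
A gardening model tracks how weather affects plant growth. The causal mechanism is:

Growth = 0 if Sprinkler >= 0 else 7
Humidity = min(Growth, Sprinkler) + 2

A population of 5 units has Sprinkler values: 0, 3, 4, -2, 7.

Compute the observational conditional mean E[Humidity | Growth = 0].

E[Humidity|Growth=0] averages over only the 4 units with Growth=0 (Sprinkler = 0, 3, 4, 7): Humidity = 2, 2, 2, 2, mean 2.

2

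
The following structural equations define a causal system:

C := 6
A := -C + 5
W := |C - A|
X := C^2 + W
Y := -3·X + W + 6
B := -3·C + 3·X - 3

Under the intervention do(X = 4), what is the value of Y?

1

Intervening sets X = 4 and removes its equation (X := C^2 + W).
A = -C + 5  [with C=6]  = -1
W = |C - A|  [with C=6, A=-1]  = 7
Y = -3·X + W + 6  [with X=4, W=7]  = 1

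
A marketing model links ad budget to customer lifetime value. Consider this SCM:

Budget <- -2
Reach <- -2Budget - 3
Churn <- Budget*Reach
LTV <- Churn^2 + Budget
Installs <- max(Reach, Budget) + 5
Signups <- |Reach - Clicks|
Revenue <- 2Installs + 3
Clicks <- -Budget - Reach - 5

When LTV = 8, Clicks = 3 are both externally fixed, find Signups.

2

The joint intervention fixes LTV = 8, Clicks = 3, removing each variable's own equation.
Reach = -2Budget - 3  [with Budget=-2]  = 1
Signups = |Reach - Clicks|  [with Reach=1, Clicks=3]  = 2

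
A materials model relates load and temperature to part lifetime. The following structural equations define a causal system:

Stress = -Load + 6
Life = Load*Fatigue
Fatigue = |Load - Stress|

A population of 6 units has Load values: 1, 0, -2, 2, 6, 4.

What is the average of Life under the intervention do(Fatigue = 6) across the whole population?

11

The intervention sets Fatigue=6 in all 6 units regardless of Load. Recomputing Life per unit gives 6, 0, -12, 12, 36, 24; average 11.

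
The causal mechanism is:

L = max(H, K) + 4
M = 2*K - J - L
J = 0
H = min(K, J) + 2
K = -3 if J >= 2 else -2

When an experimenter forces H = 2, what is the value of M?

do(H=2) replaces the equation H = min(K, J) + 2 with the constant H = 2.
K = -3 if J >= 2 else -2  [with J=0]  = -2
L = max(H, K) + 4  [with H=2, K=-2]  = 6
M = 2*K - J - L  [with K=-2, J=0, L=6]  = -10

-10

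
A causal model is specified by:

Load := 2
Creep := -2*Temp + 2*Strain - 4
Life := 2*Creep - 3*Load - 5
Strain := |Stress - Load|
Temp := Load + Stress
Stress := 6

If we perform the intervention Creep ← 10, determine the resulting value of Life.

The intervention breaks the incoming arrows to Creep: Creep := -2*Temp + 2*Strain - 4 no longer applies, and Creep = 10.
Life = 2*Creep - 3*Load - 5  [with Creep=10, Load=2]  = 9

9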